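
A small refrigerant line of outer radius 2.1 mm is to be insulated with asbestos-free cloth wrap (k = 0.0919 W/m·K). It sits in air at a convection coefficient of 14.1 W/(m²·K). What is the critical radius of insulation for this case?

r_cr ≈ 6.52 mm

For a cylinder r_cr = k/h = 0.0919/14.1
r_cr = 6.52 mm; since the bare radius (2.1 mm) is below r_cr, adding a thin layer of insulation will *increase* heat loss.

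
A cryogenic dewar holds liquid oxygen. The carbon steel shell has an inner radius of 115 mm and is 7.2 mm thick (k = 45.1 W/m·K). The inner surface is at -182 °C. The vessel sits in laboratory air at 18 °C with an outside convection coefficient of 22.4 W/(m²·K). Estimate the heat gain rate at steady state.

Each spherical layer contributes R = (1/r_i − 1/r_o)/(4πk):
R_carbon steel shell = (1/0.115 − 1/0.1222)/(4π×45.1) = 9.04×10^-4 K/W
R_outer film = 1/(h·4πr_o²) = 1/(22.4×4π×0.1222²) = 0.2379 K/W
R_total = 0.2388 K/W
Q = ΔT/R_total = 200/0.2388

Q ≈ 837 W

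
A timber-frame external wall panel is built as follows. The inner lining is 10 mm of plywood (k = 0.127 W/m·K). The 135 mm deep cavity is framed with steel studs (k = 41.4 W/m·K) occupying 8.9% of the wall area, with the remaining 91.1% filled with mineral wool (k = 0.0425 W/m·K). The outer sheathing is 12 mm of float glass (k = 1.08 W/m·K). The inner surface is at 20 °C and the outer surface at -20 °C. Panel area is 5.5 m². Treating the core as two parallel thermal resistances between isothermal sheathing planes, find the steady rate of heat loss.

Q ≈ 1740 W

Sheathing layers in series; stud and cavity paths in parallel between them.
R_inner = 0.01/(0.127×5.5) = 0.01432 K/W
R_stud  = 0.135/(41.4×0.089×5.5) = 0.006662 K/W
R_cav   = 0.135/(0.0425×0.911×5.5) = 0.634 K/W
1/R_core = 1/R_stud + 1/R_cav → R_core = 0.006592 K/W
R_outer = 0.012/(1.08×5.5) = 0.00202 K/W
R_total = 0.02293 K/W
Q = ΔT/R_total = 40/0.02293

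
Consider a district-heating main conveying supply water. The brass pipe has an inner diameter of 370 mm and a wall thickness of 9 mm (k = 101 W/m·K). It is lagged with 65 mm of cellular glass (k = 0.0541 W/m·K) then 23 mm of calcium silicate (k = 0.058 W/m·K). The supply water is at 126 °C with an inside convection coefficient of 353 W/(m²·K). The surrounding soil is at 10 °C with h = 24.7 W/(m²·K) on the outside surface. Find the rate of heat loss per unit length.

Cylindrical conduction, so R = ln(r₂/r₁)/(2πkL) per layer, in series:
R_inner film = 1/(h_i·2πr₁L) = 1/(353×2π×0.185×1) = 0.002437 K/W
R_brass pipe wall = ln(194/185)/(2π×101×1) = 7.485×10^-5 K/W
R_cellular glass = ln(259/194)/(2π×0.0541×1) = 0.8501 K/W
R_calcium silicate = ln(282/259)/(2π×0.058×1) = 0.2335 K/W
R_outer film = 1/(h_o·2πr_oL) = 1/(24.7×2π×0.282×1) = 0.02285 K/W
R_total = 1.109 K/W
Q = ΔT/R_total = 116/1.109

q′ ≈ 105 W/m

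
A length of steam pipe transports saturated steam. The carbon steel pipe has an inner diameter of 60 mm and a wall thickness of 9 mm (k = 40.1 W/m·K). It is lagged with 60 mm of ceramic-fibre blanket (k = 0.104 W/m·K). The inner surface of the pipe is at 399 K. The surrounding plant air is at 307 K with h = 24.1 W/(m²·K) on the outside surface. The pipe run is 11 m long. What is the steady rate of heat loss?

Treating each annulus and film as a series resistance:
R_carbon steel pipe wall = ln(39/30)/(2π×40.1×11) = 9.466×10^-5 K/W
R_ceramic-fibre blanket = ln(99/39)/(2π×0.104×11) = 0.1296 K/W
R_outer film = 1/(h_o·2πr_oL) = 1/(24.1×2π×0.099×11) = 0.006064 K/W
R_total = 0.1358 K/W
Q = ΔT/R_total = 92/0.1358

Q ≈ 678 W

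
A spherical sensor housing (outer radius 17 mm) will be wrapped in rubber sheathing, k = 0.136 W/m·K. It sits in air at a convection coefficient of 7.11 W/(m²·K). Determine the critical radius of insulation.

For a sphere r_cr = 2k/h = 2×0.136/7.11
r_cr = 38.3 mm; since the bare radius (17 mm) is below r_cr, adding a thin layer of insulation will *increase* heat loss.

r_cr ≈ 38.3 mm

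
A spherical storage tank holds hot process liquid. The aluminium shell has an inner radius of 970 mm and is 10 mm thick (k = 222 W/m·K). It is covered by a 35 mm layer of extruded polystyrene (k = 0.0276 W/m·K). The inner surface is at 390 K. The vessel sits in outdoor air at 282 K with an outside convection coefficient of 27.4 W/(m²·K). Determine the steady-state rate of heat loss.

For a spherical shell R = (1/r₁ − 1/r₂)/(4πk); film R = 1/(h·4πr²). In series:
R_aluminium shell = (1/0.97 − 1/0.98)/(4π×222) = 3.771×10^-6 K/W
R_extruded polystyrene = (1/0.98 − 1/1.015)/(4π×0.0276) = 0.1015 K/W
R_outer film = 1/(h·4πr_o²) = 1/(27.4×4π×1.015²) = 0.002819 K/W
R_total = 0.1043 K/W
Q = ΔT/R_total = 108/0.1043

Q ≈ 1040 W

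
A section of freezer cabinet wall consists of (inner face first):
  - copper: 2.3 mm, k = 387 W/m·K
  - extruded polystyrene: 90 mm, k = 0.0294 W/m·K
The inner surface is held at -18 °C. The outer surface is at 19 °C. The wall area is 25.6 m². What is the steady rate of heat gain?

Q ≈ 309 W

Series thermal resistances:
R_copper = L/(kA) = 0.0023/(387×25.6) = 2.322×10^-7 K/W
R_extruded polystyrene = L/(kA) = 0.09/(0.0294×25.6) = 0.1196 K/W
R_total = 0.1196 K/W
Q = ΔT / R_total = 37 / 0.1196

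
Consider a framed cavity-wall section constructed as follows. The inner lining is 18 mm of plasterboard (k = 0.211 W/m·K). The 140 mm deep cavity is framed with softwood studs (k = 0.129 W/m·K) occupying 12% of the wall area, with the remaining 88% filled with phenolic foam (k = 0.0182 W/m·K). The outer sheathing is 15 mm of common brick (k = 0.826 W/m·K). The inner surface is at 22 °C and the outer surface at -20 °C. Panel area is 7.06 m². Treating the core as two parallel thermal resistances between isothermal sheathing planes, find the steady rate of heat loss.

Q ≈ 65.2 W

Sheathing layers in series; stud and cavity paths in parallel between them.
R_inner = 0.018/(0.211×7.06) = 0.01208 K/W
R_stud  = 0.14/(0.129×0.12×7.06) = 1.281 K/W
R_cav   = 0.14/(0.0182×0.88×7.06) = 1.238 K/W
1/R_core = 1/R_stud + 1/R_cav → R_core = 0.6296 K/W
R_outer = 0.015/(0.826×7.06) = 0.002572 K/W
R_total = 0.6443 K/W
Q = ΔT/R_total = 42/0.6443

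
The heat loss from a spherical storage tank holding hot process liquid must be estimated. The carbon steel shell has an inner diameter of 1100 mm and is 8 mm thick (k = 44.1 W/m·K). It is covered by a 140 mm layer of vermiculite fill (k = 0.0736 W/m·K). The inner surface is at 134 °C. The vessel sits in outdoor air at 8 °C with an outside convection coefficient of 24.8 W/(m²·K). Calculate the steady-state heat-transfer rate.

Radial (spherical) resistances in series:
R_carbon steel shell = (1/0.55 − 1/0.558)/(4π×44.1) = 4.704×10^-5 K/W
R_vermiculite fill = (1/0.558 − 1/0.698)/(4π×0.0736) = 0.3886 K/W
R_outer film = 1/(h·4πr_o²) = 1/(24.8×4π×0.698²) = 0.006586 K/W
R_total = 0.3953 K/W
Q = ΔT/R_total = 126/0.3953

Q ≈ 319 W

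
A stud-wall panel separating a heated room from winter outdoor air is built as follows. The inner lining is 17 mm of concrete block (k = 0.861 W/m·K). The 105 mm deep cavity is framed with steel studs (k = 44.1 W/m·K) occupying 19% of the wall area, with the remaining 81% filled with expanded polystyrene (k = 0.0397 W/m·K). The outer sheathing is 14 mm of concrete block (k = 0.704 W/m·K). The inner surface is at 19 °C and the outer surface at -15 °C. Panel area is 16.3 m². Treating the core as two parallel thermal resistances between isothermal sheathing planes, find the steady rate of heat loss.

Q ≈ 10600 W

Sheathing layers in series; stud and cavity paths in parallel between them.
R_inner = 0.017/(0.861×16.3) = 0.001211 K/W
R_stud  = 0.105/(44.1×0.19×16.3) = 7.688×10^-4 K/W
R_cav   = 0.105/(0.0397×0.81×16.3) = 0.2003 K/W
1/R_core = 1/R_stud + 1/R_cav → R_core = 7.659×10^-4 K/W
R_outer = 0.014/(0.704×16.3) = 0.00122 K/W
R_total = 0.003197 K/W
Q = ΔT/R_total = 34/0.003197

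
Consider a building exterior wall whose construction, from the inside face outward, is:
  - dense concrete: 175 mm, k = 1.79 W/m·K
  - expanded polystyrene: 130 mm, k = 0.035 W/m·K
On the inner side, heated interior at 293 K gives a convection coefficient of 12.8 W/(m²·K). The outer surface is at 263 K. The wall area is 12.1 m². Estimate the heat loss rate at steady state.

Series thermal resistances:
R_inner film = 1/(h_i·A) = 1/(12.8×12.1) = 0.006457 K/W
R_dense concrete = L/(kA) = 0.175/(1.79×12.1) = 0.00808 K/W
R_expanded polystyrene = L/(kA) = 0.13/(0.035×12.1) = 0.307 K/W
R_total = 0.3215 K/W
Q = ΔT / R_total = 30 / 0.3215

Q ≈ 93.3 W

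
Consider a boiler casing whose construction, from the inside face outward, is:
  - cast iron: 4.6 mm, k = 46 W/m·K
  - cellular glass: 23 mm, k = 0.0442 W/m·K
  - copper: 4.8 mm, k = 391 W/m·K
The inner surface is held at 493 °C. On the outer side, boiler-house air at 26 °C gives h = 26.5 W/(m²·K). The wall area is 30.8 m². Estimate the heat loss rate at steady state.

Q ≈ 25800 W

Using the resistance-network approach (series):
R_cast iron = L/(kA) = 0.0046/(46×30.8) = 3.247×10^-6 K/W
R_cellular glass = L/(kA) = 0.023/(0.0442×30.8) = 0.01689 K/W
R_copper = L/(kA) = 0.0048/(391×30.8) = 3.986×10^-7 K/W
R_outer film = 1/(h_o·A) = 1/(26.5×30.8) = 0.001225 K/W
R_total = 0.01812 K/W
Q = ΔT / R_total = 467 / 0.01812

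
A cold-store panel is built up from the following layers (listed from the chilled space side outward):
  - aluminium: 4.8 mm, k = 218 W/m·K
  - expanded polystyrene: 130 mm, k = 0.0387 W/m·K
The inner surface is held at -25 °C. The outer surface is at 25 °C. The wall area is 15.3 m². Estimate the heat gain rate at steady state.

Q ≈ 228 W

Series thermal resistances:
R_aluminium = L/(kA) = 0.0048/(218×15.3) = 1.439×10^-6 K/W
R_expanded polystyrene = L/(kA) = 0.13/(0.0387×15.3) = 0.2196 K/W
R_total = 0.2196 K/W
Q = ΔT / R_total = 50 / 0.2196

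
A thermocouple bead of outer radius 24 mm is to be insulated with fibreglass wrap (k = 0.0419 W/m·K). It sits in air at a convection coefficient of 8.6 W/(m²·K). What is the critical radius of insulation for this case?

r_cr ≈ 9.74 mm

For a sphere r_cr = 2k/h = 2×0.0419/8.6
r_cr = 9.74 mm; since the bare radius (24 mm) is above r_cr, any added insulation will reduce heat loss.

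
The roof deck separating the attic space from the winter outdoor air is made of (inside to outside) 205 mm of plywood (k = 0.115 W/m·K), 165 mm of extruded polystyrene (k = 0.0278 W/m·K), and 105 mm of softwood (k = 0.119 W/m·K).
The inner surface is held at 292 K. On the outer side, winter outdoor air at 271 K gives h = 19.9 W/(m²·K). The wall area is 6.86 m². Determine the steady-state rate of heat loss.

Using the resistance-network approach (series):
R_plywood = L/(kA) = 0.205/(0.115×6.86) = 0.2599 K/W
R_extruded polystyrene = L/(kA) = 0.165/(0.0278×6.86) = 0.8652 K/W
R_softwood = L/(kA) = 0.105/(0.119×6.86) = 0.1286 K/W
R_outer film = 1/(h_o·A) = 1/(19.9×6.86) = 0.007325 K/W
R_total = 1.261 K/W
Q = ΔT / R_total = 21 / 1.261

Q ≈ 16.7 W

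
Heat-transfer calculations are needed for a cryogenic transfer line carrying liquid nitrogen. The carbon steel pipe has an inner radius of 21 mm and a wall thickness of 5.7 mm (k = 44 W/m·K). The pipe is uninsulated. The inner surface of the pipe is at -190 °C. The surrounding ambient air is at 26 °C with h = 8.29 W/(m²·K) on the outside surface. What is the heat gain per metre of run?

q′ ≈ 300 W/m

For a radial system each layer contributes R = ln(r_out/r_in)/(2πkL); films add R = 1/(hA).
R_carbon steel pipe wall = ln(26.7/21)/(2π×44×1) = 8.686×10^-4 K/W
R_outer film = 1/(h_o·2πr_oL) = 1/(8.29×2π×0.0267×1) = 0.719 K/W
R_total = 0.7199 K/W
Q = ΔT/R_total = 216/0.7199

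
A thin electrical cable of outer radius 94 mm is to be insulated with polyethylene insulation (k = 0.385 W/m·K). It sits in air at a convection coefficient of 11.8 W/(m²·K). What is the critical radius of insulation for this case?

For a cylinder r_cr = k/h = 0.385/11.8
r_cr = 32.6 mm; since the bare radius (94 mm) is above r_cr, any added insulation will reduce heat loss.

r_cr ≈ 32.6 mm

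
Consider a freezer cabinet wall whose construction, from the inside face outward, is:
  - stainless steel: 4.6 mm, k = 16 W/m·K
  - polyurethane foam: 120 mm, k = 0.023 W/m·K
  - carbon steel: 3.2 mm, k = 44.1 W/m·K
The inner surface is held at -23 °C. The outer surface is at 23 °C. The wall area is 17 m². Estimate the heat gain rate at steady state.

Using the resistance-network approach (series):
R_stainless steel = L/(kA) = 0.0046/(16×17) = 1.691×10^-5 K/W
R_polyurethane foam = L/(kA) = 0.12/(0.023×17) = 0.3069 K/W
R_carbon steel = L/(kA) = 0.0032/(44.1×17) = 4.268×10^-6 K/W
R_total = 0.3069 K/W
Q = ΔT / R_total = 46 / 0.3069

Q ≈ 150 W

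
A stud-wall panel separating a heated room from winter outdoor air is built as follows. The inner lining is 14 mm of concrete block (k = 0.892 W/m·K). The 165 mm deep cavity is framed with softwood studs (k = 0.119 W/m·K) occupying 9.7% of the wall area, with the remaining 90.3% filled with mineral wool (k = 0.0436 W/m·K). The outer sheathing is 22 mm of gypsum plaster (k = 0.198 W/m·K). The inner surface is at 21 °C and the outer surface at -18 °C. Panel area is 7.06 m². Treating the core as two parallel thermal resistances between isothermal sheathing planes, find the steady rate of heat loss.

Sheathing layers in series; stud and cavity paths in parallel between them.
R_inner = 0.014/(0.892×7.06) = 0.002223 K/W
R_stud  = 0.165/(0.119×0.097×7.06) = 2.025 K/W
R_cav   = 0.165/(0.0436×0.903×7.06) = 0.5936 K/W
1/R_core = 1/R_stud + 1/R_cav → R_core = 0.459 K/W
R_outer = 0.022/(0.198×7.06) = 0.01574 K/W
R_total = 0.477 K/W
Q = ΔT/R_total = 39/0.477

Q ≈ 81.8 W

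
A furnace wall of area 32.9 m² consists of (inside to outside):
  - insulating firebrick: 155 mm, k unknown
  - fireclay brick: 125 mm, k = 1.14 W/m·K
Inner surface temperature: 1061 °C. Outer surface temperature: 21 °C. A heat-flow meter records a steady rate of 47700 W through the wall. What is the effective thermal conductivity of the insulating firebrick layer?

k ≈ 0.255 W/(m·K)

Series thermal resistances:
R_fireclay brick = L/(kA) = 0.125/(1.14×32.9) = 0.003333 K/W
Sum of known resistances R_other = 0.003333 K/W
Total R = ΔT/Q = 1040/47700 = 0.0218 K/W
R_insulating firebrick = R_total − R_other = 0.01847 K/W
k = L/(R·A) = 0.155/(0.01847×32.9)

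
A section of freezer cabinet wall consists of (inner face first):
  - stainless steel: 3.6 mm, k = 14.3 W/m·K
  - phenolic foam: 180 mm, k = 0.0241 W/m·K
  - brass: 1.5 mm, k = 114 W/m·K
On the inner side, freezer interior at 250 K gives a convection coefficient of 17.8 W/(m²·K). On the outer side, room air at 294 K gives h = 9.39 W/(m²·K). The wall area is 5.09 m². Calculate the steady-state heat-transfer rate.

Model the wall as resistances in series:
R_inner film = 1/(h_i·A) = 1/(17.8×5.09) = 0.01104 K/W
R_stainless steel = L/(kA) = 0.0036/(14.3×5.09) = 4.946×10^-5 K/W
R_phenolic foam = L/(kA) = 0.18/(0.0241×5.09) = 1.467 K/W
R_brass = L/(kA) = 0.0015/(114×5.09) = 2.585×10^-6 K/W
R_outer film = 1/(h_o·A) = 1/(9.39×5.09) = 0.02092 K/W
R_total = 1.499 K/W
Q = ΔT / R_total = 44 / 1.499

Q ≈ 29.3 W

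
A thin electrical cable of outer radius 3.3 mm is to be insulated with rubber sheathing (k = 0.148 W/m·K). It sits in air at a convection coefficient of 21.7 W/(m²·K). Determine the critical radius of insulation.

r_cr ≈ 6.82 mm

For a cylinder r_cr = k/h = 0.148/21.7
r_cr = 6.82 mm; since the bare radius (3.3 mm) is below r_cr, adding a thin layer of insulation will *increase* heat loss.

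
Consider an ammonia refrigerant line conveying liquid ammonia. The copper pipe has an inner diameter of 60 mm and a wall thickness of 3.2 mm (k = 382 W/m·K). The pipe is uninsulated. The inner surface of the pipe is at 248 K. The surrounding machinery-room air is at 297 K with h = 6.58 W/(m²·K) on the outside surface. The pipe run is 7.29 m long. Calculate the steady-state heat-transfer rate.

Q ≈ 490 W

For a radial system each layer contributes R = ln(r_out/r_in)/(2πkL); films add R = 1/(hA).
R_copper pipe wall = ln(33.2/30)/(2π×382×7.29) = 5.792×10^-6 K/W
R_outer film = 1/(h_o·2πr_oL) = 1/(6.58×2π×0.0332×7.29) = 0.09994 K/W
R_total = 0.09994 K/W
Q = ΔT/R_total = 49/0.09994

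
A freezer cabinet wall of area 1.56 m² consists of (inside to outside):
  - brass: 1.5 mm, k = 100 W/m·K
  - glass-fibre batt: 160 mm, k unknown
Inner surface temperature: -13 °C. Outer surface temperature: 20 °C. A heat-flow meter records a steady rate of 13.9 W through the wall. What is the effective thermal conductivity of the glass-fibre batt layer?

Treating each layer as a thermal resistance in series:
R_brass = L/(kA) = 0.0015/(100×1.56) = 9.615×10^-6 K/W
Sum of known resistances R_other = 9.615×10^-6 K/W
Total R = ΔT/Q = 33/13.9 = 2.374 K/W
R_glass-fibre batt = R_total − R_other = 2.374 K/W
k = L/(R·A) = 0.16/(2.374×1.56)

k ≈ 0.0432 W/(m·K)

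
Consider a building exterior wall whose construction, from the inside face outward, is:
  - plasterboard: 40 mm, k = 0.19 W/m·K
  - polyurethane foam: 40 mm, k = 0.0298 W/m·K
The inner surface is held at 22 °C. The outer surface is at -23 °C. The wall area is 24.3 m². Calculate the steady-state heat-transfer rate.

Q ≈ 704 W

Series thermal resistances:
R_plasterboard = L/(kA) = 0.04/(0.19×24.3) = 0.008664 K/W
R_polyurethane foam = L/(kA) = 0.04/(0.0298×24.3) = 0.05524 K/W
R_total = 0.0639 K/W
Q = ΔT / R_total = 45 / 0.0639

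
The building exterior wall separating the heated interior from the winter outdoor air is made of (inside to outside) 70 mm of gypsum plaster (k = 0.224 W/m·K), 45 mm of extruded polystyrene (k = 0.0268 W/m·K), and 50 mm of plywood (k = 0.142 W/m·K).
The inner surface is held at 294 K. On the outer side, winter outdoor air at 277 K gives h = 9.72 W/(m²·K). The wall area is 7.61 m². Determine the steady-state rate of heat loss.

Using the resistance-network approach (series):
R_gypsum plaster = L/(kA) = 0.07/(0.224×7.61) = 0.04106 K/W
R_extruded polystyrene = L/(kA) = 0.045/(0.0268×7.61) = 0.2206 K/W
R_plywood = L/(kA) = 0.05/(0.142×7.61) = 0.04627 K/W
R_outer film = 1/(h_o·A) = 1/(9.72×7.61) = 0.01352 K/W
R_total = 0.3215 K/W
Q = ΔT / R_total = 17 / 0.3215

Q ≈ 52.9 W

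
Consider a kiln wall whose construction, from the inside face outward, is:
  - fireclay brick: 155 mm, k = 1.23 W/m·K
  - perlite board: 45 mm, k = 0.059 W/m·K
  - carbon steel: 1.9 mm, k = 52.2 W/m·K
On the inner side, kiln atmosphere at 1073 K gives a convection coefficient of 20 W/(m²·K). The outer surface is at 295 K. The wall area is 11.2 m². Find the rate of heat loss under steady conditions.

Q ≈ 9280 W

Series thermal resistances:
R_inner film = 1/(h_i·A) = 1/(20×11.2) = 0.004464 K/W
R_fireclay brick = L/(kA) = 0.155/(1.23×11.2) = 0.01125 K/W
R_perlite board = L/(kA) = 0.045/(0.059×11.2) = 0.0681 K/W
R_carbon steel = L/(kA) = 0.0019/(52.2×11.2) = 3.25×10^-6 K/W
R_total = 0.08382 K/W
Q = ΔT / R_total = 778 / 0.08382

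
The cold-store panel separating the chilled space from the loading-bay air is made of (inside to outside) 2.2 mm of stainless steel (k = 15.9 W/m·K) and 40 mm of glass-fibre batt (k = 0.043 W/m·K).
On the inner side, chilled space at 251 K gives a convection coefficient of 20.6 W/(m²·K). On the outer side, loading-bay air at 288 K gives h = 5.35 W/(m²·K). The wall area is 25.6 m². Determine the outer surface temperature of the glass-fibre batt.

T ≈ 282 K

Treating each layer as a thermal resistance in series:
R_inner film = 1/(h_i·A) = 1/(20.6×25.6) = 0.001896 K/W
R_stainless steel = L/(kA) = 0.0022/(15.9×25.6) = 5.405×10^-6 K/W
R_glass-fibre batt = L/(kA) = 0.04/(0.043×25.6) = 0.03634 K/W
R_outer film = 1/(h_o·A) = 1/(5.35×25.6) = 0.007301 K/W
R_total = 0.04554 K/W;  Q = ΔT/R_total = 37/0.04554 = 812.5 W
T_interface = T_inner + Q·ΣR(inner→interface) = 251 + 812×0.03824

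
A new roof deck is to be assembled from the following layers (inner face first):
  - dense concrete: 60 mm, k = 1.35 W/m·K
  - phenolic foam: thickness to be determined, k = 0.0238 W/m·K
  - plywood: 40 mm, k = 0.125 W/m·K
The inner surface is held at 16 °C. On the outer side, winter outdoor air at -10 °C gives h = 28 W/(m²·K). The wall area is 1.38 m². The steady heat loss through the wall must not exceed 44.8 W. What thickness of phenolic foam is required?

Model the wall as resistances in series:
R_dense concrete = L/(kA) = 0.06/(1.35×1.38) = 0.03221 K/W
R_plywood = L/(kA) = 0.04/(0.125×1.38) = 0.2319 K/W
R_outer film = 1/(h_o·A) = 1/(28×1.38) = 0.02588 K/W
Sum of the known resistances R_other = 0.29 K/W
Required total resistance R_tot = ΔT/Q_allow = 26/44.8 = 0.5804 K/W
R_phenolic foam = R_tot − R_other = 0.2904 K/W
L = R·k·A = 0.2904×0.0238×1.38

L ≈ 9.54 mm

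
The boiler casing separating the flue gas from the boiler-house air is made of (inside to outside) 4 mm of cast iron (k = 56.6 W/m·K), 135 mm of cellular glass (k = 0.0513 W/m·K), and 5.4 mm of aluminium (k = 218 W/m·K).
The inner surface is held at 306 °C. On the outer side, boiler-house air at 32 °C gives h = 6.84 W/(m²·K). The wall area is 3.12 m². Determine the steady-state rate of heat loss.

Treating each layer as a thermal resistance in series:
R_cast iron = L/(kA) = 0.004/(56.6×3.12) = 2.265×10^-5 K/W
R_cellular glass = L/(kA) = 0.135/(0.0513×3.12) = 0.8435 K/W
R_aluminium = L/(kA) = 0.0054/(218×3.12) = 7.939×10^-6 K/W
R_outer film = 1/(h_o·A) = 1/(6.84×3.12) = 0.04686 K/W
R_total = 0.8903 K/W
Q = ΔT / R_total = 274 / 0.8903

Q ≈ 308 W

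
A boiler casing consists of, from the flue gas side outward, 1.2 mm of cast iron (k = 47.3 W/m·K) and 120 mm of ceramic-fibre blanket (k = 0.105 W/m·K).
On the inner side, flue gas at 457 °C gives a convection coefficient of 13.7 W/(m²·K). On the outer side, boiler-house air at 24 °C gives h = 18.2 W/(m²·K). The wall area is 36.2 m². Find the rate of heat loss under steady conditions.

Treating each layer as a thermal resistance in series:
R_inner film = 1/(h_i·A) = 1/(13.7×36.2) = 0.002016 K/W
R_cast iron = L/(kA) = 0.0012/(47.3×36.2) = 7.008×10^-7 K/W
R_ceramic-fibre blanket = L/(kA) = 0.12/(0.105×36.2) = 0.03157 K/W
R_outer film = 1/(h_o·A) = 1/(18.2×36.2) = 0.001518 K/W
R_total = 0.03511 K/W
Q = ΔT / R_total = 433 / 0.03511

Q ≈ 12300 W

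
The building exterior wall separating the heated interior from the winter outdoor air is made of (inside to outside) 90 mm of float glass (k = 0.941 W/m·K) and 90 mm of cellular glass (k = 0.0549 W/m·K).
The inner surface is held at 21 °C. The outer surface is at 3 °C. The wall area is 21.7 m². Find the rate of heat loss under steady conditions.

Q ≈ 225 W

Series thermal resistances:
R_float glass = L/(kA) = 0.09/(0.941×21.7) = 0.004408 K/W
R_cellular glass = L/(kA) = 0.09/(0.0549×21.7) = 0.07555 K/W
R_total = 0.07995 K/W
Q = ΔT / R_total = 18 / 0.07995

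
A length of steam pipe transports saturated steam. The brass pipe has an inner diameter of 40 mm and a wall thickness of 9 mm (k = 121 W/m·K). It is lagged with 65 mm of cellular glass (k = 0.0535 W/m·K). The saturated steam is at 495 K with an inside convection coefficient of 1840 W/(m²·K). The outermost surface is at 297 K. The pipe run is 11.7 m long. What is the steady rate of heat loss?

Radial resistances (cylindrical: R_cond = ln(r_o/r_i)/(2πkL), R_conv = 1/(h·2πrL)):
R_inner film = 1/(h_i·2πr₁L) = 1/(1840×2π×0.02×11.7) = 3.696×10^-4 K/W
R_brass pipe wall = ln(29/20)/(2π×121×11.7) = 4.177×10^-5 K/W
R_cellular glass = ln(94/29)/(2π×0.0535×11.7) = 0.299 K/W
R_total = 0.2994 K/W
Q = ΔT/R_total = 198/0.2994

Q ≈ 661 W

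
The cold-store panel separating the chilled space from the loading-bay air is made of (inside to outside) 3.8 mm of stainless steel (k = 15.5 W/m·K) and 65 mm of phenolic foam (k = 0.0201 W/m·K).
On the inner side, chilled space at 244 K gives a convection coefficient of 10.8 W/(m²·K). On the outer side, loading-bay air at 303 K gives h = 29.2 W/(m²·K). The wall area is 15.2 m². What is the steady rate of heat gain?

Using the resistance-network approach (series):
R_inner film = 1/(h_i·A) = 1/(10.8×15.2) = 0.006092 K/W
R_stainless steel = L/(kA) = 0.0038/(15.5×15.2) = 1.613×10^-5 K/W
R_phenolic foam = L/(kA) = 0.065/(0.0201×15.2) = 0.2128 K/W
R_outer film = 1/(h_o·A) = 1/(29.2×15.2) = 0.002253 K/W
R_total = 0.2211 K/W
Q = ΔT / R_total = 59 / 0.2211

Q ≈ 267 W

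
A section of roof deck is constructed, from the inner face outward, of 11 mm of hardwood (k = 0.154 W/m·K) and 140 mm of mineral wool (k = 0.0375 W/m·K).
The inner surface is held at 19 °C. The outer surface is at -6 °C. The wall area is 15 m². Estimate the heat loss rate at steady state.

Treating each layer as a thermal resistance in series:
R_hardwood = L/(kA) = 0.011/(0.154×15) = 0.004762 K/W
R_mineral wool = L/(kA) = 0.14/(0.0375×15) = 0.2489 K/W
R_total = 0.2537 K/W
Q = ΔT / R_total = 25 / 0.2537

Q ≈ 98.6 W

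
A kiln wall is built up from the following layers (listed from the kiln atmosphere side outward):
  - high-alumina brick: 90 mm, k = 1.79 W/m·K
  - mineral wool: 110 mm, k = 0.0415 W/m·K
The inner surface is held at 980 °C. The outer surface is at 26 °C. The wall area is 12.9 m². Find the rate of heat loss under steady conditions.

Q ≈ 4560 W

Series thermal resistances:
R_high-alumina brick = L/(kA) = 0.09/(1.79×12.9) = 0.003898 K/W
R_mineral wool = L/(kA) = 0.11/(0.0415×12.9) = 0.2055 K/W
R_total = 0.2094 K/W
Q = ΔT / R_total = 954 / 0.2094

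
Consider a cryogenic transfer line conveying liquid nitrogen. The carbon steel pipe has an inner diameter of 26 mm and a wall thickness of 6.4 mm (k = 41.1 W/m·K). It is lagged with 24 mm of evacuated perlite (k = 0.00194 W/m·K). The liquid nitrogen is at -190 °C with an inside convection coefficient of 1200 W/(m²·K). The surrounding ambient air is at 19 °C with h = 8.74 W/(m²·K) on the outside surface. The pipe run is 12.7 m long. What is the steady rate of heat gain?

Q ≈ 39.9 W

For a radial system each layer contributes R = ln(r_out/r_in)/(2πkL); films add R = 1/(hA).
R_inner film = 1/(h_i·2πr₁L) = 1/(1200×2π×0.013×12.7) = 8.033×10^-4 K/W
R_carbon steel pipe wall = ln(19.4/13)/(2π×41.1×12.7) = 1.221×10^-4 K/W
R_evacuated perlite = ln(43.4/19.4)/(2π×0.00194×12.7) = 5.201 K/W
R_outer film = 1/(h_o·2πr_oL) = 1/(8.74×2π×0.0434×12.7) = 0.03304 K/W
R_total = 5.235 K/W
Q = ΔT/R_total = 209/5.235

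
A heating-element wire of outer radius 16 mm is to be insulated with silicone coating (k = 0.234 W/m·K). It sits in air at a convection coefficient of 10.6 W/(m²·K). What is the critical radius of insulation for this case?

r_cr ≈ 22.1 mm

For a cylinder r_cr = k/h = 0.234/10.6
r_cr = 22.1 mm; since the bare radius (16 mm) is below r_cr, adding a thin layer of insulation will *increase* heat loss.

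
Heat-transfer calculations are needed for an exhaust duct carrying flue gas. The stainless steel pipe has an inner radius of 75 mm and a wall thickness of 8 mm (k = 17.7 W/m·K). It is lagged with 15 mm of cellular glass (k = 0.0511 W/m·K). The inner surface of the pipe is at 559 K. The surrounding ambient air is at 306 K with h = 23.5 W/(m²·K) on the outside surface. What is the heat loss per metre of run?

q′ ≈ 431 W/m

Treating each annulus and film as a series resistance:
R_stainless steel pipe wall = ln(83/75)/(2π×17.7×1) = 9.113×10^-4 K/W
R_cellular glass = ln(98/83)/(2π×0.0511×1) = 0.5174 K/W
R_outer film = 1/(h_o·2πr_oL) = 1/(23.5×2π×0.098×1) = 0.06911 K/W
R_total = 0.5874 K/W
Q = ΔT/R_total = 253/0.5874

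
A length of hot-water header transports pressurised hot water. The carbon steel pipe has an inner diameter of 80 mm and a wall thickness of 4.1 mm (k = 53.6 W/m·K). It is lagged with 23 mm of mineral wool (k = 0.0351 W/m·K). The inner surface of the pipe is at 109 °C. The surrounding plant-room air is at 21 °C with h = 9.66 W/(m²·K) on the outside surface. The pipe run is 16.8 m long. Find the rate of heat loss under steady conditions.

Q ≈ 688 W

Radial resistances (cylindrical: R_cond = ln(r_o/r_i)/(2πkL), R_conv = 1/(h·2πrL)):
R_carbon steel pipe wall = ln(44.1/40)/(2π×53.6×16.8) = 1.725×10^-5 K/W
R_mineral wool = ln(67.1/44.1)/(2π×0.0351×16.8) = 0.1133 K/W
R_outer film = 1/(h_o·2πr_oL) = 1/(9.66×2π×0.0671×16.8) = 0.01462 K/W
R_total = 0.1279 K/W
Q = ΔT/R_total = 88/0.1279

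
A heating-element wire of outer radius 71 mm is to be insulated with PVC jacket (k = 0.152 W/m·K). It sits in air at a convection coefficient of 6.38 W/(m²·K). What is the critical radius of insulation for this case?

For a cylinder r_cr = k/h = 0.152/6.38
r_cr = 23.8 mm; since the bare radius (71 mm) is above r_cr, any added insulation will reduce heat loss.

r_cr ≈ 23.8 mm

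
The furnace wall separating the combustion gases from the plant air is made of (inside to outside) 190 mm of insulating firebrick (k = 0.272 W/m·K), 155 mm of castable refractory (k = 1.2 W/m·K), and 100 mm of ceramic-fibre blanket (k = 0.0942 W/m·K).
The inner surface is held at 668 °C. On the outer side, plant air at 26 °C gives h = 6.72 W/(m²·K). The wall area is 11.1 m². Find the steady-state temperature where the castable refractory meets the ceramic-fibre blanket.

Series thermal resistances:
R_insulating firebrick = L/(kA) = 0.19/(0.272×11.1) = 0.06293 K/W
R_castable refractory = L/(kA) = 0.155/(1.2×11.1) = 0.01164 K/W
R_ceramic-fibre blanket = L/(kA) = 0.1/(0.0942×11.1) = 0.09564 K/W
R_outer film = 1/(h_o·A) = 1/(6.72×11.1) = 0.01341 K/W
R_total = 0.1836 K/W;  Q = ΔT/R_total = 642/0.1836 = 3497 W
T_interface = T_inner − Q·ΣR(inner→interface) = 668 − 3500×0.07457

T ≈ 407 °C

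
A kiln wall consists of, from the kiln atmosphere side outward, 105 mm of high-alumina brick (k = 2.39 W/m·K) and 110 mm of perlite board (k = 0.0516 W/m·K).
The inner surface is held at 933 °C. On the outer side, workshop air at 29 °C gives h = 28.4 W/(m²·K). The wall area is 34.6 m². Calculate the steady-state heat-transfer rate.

Thermal resistances in series:
R_high-alumina brick = L/(kA) = 0.105/(2.39×34.6) = 0.00127 K/W
R_perlite board = L/(kA) = 0.11/(0.0516×34.6) = 0.06161 K/W
R_outer film = 1/(h_o·A) = 1/(28.4×34.6) = 0.001018 K/W
R_total = 0.0639 K/W
Q = ΔT / R_total = 904 / 0.0639

Q ≈ 14100 W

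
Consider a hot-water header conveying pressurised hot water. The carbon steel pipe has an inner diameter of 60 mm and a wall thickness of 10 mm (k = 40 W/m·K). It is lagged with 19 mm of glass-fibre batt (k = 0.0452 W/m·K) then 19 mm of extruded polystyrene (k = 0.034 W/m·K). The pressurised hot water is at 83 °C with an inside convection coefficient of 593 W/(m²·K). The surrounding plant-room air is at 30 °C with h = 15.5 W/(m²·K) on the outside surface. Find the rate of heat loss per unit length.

q′ ≈ 18.8 W/m

Cylindrical conduction, so R = ln(r₂/r₁)/(2πkL) per layer, in series:
R_inner film = 1/(h_i·2πr₁L) = 1/(593×2π×0.03×1) = 0.008946 K/W
R_carbon steel pipe wall = ln(40/30)/(2π×40×1) = 0.001145 K/W
R_glass-fibre batt = ln(59/40)/(2π×0.0452×1) = 1.369 K/W
R_extruded polystyrene = ln(78/59)/(2π×0.034×1) = 1.307 K/W
R_outer film = 1/(h_o·2πr_oL) = 1/(15.5×2π×0.078×1) = 0.1316 K/W
R_total = 2.817 K/W
Q = ΔT/R_total = 53/2.817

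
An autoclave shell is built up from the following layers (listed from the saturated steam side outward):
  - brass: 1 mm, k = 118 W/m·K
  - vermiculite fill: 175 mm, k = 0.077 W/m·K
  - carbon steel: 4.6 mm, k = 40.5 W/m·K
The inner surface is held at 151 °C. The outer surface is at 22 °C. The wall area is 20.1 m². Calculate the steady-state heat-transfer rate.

Treating each layer as a thermal resistance in series:
R_brass = L/(kA) = 0.001/(118×20.1) = 4.216×10^-7 K/W
R_vermiculite fill = L/(kA) = 0.175/(0.077×20.1) = 0.1131 K/W
R_carbon steel = L/(kA) = 0.0046/(40.5×20.1) = 5.651×10^-6 K/W
R_total = 0.1131 K/W
Q = ΔT / R_total = 129 / 0.1131

Q ≈ 1140 W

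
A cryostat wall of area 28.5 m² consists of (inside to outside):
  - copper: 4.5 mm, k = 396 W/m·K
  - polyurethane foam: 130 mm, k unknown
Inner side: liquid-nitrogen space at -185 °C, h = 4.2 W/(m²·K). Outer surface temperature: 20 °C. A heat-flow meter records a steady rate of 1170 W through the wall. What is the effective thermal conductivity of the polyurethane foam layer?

k ≈ 0.0273 W/(m·K)

Series thermal resistances:
R_inner film = 1/(h_i·A) = 1/(4.2×28.5) = 0.008354 K/W
R_copper = L/(kA) = 0.0045/(396×28.5) = 3.987×10^-7 K/W
Sum of known resistances R_other = 0.008355 K/W
Total R = ΔT/Q = 205/1170 = 0.1752 K/W
R_polyurethane foam = R_total − R_other = 0.1669 K/W
k = L/(R·A) = 0.13/(0.1669×28.5)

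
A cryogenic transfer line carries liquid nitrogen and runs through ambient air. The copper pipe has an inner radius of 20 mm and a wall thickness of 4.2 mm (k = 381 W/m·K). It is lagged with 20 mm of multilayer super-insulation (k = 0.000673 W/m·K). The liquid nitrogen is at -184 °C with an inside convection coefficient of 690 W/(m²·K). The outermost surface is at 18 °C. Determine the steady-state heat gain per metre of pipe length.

q′ ≈ 1.42 W/m

For a radial system each layer contributes R = ln(r_out/r_in)/(2πkL); films add R = 1/(hA).
R_inner film = 1/(h_i·2πr₁L) = 1/(690×2π×0.02×1) = 0.01153 K/W
R_copper pipe wall = ln(24.2/20)/(2π×381×1) = 7.963×10^-5 K/W
R_multilayer super-insulation = ln(44.2/24.2)/(2π×0.000673×1) = 142.5 K/W
R_total = 142.5 K/W
Q = ΔT/R_total = 202/142.5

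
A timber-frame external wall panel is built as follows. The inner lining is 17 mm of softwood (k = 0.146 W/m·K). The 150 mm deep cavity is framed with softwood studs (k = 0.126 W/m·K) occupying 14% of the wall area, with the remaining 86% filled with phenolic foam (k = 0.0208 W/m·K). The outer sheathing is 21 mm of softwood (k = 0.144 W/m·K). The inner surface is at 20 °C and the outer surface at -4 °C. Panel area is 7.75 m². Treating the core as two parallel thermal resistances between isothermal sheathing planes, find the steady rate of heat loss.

Sheathing layers in series; stud and cavity paths in parallel between them.
R_inner = 0.017/(0.146×7.75) = 0.01502 K/W
R_stud  = 0.15/(0.126×0.14×7.75) = 1.097 K/W
R_cav   = 0.15/(0.0208×0.86×7.75) = 1.082 K/W
1/R_core = 1/R_stud + 1/R_cav → R_core = 0.5448 K/W
R_outer = 0.021/(0.144×7.75) = 0.01882 K/W
R_total = 0.5786 K/W
Q = ΔT/R_total = 24/0.5786

Q ≈ 41.5 W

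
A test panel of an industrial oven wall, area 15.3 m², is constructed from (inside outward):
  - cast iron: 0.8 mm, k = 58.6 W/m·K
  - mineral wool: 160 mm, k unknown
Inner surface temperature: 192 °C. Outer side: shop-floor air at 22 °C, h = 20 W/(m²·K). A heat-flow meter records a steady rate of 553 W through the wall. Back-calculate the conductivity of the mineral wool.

k ≈ 0.0344 W/(m·K)

Model the wall as resistances in series:
R_cast iron = L/(kA) = 0.0008/(58.6×15.3) = 8.923×10^-7 K/W
R_outer film = 1/(h_o·A) = 1/(20×15.3) = 0.003268 K/W
Sum of known resistances R_other = 0.003269 K/W
Total R = ΔT/Q = 170/553 = 0.3074 K/W
R_mineral wool = R_total − R_other = 0.3041 K/W
k = L/(R·A) = 0.16/(0.3041×15.3)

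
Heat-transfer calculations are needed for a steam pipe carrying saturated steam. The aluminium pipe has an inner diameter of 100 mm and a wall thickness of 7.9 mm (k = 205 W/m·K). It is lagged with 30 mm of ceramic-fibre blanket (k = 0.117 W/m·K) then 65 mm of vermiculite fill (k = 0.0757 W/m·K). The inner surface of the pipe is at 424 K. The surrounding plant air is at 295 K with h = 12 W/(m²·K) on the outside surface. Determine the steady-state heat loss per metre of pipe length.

Per-layer cylindrical resistances, series-summed:
R_aluminium pipe wall = ln(57.9/50)/(2π×205×1) = 1.139×10^-4 K/W
R_ceramic-fibre blanket = ln(87.9/57.9)/(2π×0.117×1) = 0.5679 K/W
R_vermiculite fill = ln(152.9/87.9)/(2π×0.0757×1) = 1.164 K/W
R_outer film = 1/(h_o·2πr_oL) = 1/(12×2π×0.1529×1) = 0.08674 K/W
R_total = 1.819 K/W
Q = ΔT/R_total = 129/1.819

q′ ≈ 70.9 W/m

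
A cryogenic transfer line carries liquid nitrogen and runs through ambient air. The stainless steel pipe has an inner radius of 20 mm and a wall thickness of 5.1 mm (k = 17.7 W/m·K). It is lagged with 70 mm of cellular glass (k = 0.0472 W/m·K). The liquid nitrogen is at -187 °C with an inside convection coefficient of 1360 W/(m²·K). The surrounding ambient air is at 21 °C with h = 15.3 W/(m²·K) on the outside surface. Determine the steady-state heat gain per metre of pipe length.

Treating each annulus and film as a series resistance:
R_inner film = 1/(h_i·2πr₁L) = 1/(1360×2π×0.02×1) = 0.005851 K/W
R_stainless steel pipe wall = ln(25.1/20)/(2π×17.7×1) = 0.002042 K/W
R_cellular glass = ln(95.1/25.1)/(2π×0.0472×1) = 4.492 K/W
R_outer film = 1/(h_o·2πr_oL) = 1/(15.3×2π×0.0951×1) = 0.1094 K/W
R_total = 4.609 K/W
Q = ΔT/R_total = 208/4.609

q′ ≈ 45.1 W/m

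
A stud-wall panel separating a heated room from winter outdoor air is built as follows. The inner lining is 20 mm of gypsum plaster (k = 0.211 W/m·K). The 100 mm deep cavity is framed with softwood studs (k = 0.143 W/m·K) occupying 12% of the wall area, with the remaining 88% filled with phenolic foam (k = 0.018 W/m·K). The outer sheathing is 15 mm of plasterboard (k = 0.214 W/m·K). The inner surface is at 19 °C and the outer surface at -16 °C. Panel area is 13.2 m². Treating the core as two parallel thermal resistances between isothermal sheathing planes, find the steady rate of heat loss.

Q ≈ 145 W

Sheathing layers in series; stud and cavity paths in parallel between them.
R_inner = 0.02/(0.211×13.2) = 0.007181 K/W
R_stud  = 0.1/(0.143×0.12×13.2) = 0.4415 K/W
R_cav   = 0.1/(0.018×0.88×13.2) = 0.4783 K/W
1/R_core = 1/R_stud + 1/R_cav → R_core = 0.2296 K/W
R_outer = 0.015/(0.214×13.2) = 0.00531 K/W
R_total = 0.2421 K/W
Q = ΔT/R_total = 35/0.2421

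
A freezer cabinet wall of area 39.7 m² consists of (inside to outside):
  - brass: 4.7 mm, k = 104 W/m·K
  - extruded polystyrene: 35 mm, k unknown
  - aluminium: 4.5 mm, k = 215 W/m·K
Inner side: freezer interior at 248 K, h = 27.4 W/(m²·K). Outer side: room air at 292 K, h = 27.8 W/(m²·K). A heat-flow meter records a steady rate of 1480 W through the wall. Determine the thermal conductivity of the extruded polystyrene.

Model the wall as resistances in series:
R_inner film = 1/(h_i·A) = 1/(27.4×39.7) = 9.193×10^-4 K/W
R_brass = L/(kA) = 0.0047/(104×39.7) = 1.138×10^-6 K/W
R_aluminium = L/(kA) = 0.0045/(215×39.7) = 5.272×10^-7 K/W
R_outer film = 1/(h_o·A) = 1/(27.8×39.7) = 9.061×10^-4 K/W
Sum of known resistances R_other = 0.001827 K/W
Total R = ΔT/Q = 44/1480 = 0.02973 K/W
R_extruded polystyrene = R_total − R_other = 0.0279 K/W
k = L/(R·A) = 0.035/(0.0279×39.7)

k ≈ 0.0316 W/(m·K)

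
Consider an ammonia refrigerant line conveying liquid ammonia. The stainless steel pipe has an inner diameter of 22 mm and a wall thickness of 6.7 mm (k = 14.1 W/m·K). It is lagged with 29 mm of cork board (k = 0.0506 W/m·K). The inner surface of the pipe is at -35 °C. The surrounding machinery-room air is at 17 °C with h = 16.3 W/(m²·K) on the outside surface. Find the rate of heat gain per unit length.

For a radial system each layer contributes R = ln(r_out/r_in)/(2πkL); films add R = 1/(hA).
R_stainless steel pipe wall = ln(17.7/11)/(2π×14.1×1) = 0.005369 K/W
R_cork board = ln(46.7/17.7)/(2π×0.0506×1) = 3.052 K/W
R_outer film = 1/(h_o·2πr_oL) = 1/(16.3×2π×0.0467×1) = 0.2091 K/W
R_total = 3.266 K/W
Q = ΔT/R_total = 52/3.266

q′ ≈ 15.9 W/m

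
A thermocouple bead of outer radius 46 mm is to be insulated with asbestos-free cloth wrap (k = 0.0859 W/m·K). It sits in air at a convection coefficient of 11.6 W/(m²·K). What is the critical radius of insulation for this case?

For a sphere r_cr = 2k/h = 2×0.0859/11.6
r_cr = 14.8 mm; since the bare radius (46 mm) is above r_cr, any added insulation will reduce heat loss.

r_cr ≈ 14.8 mm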